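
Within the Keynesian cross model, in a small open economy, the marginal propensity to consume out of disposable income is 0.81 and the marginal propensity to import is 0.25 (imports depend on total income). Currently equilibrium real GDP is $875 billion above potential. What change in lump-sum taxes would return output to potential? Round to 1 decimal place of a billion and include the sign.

+$475.3 billion

Spending multiplier = 1/(1 − c + m) = 1/(1 − 0.81 + 0.25) = 1/0.44 ≈ 2.273.
Tax multiplier = −c·k = −0.81/0.44 ≈ −1.841. Need ΔY = −$875 billion, so ΔT = ΔY/(−c·k) = −(−$875 billion) × 0.44 / 0.81 ≈ +$475.3 billion.
The government should raise lump-sum taxes by $475.3 billion.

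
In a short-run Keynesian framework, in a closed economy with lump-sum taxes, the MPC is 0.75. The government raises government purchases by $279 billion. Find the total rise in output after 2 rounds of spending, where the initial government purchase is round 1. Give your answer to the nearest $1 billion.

$488 billion

Round 1 adds ΔG = $279 billion; each later round is MPC = 0.75 times the previous.
After 2 rounds: 279 + 209.25 = ΔG·(1 − c^2)/(1 − c) = 279 × (1 − 0.5625)/0.25 ≈ $488 billion.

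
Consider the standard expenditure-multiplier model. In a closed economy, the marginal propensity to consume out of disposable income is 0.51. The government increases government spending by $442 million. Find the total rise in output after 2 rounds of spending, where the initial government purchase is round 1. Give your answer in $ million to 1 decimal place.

Round 1 adds ΔG = $442 million; each later round is MPC = 0.51 times the previous.
After 2 rounds: 442 + 225.42 = ΔG·(1 − c^2)/(1 − c) = 442 × (1 − 0.2601)/0.49 ≈ $667.4 million.

$667.4 million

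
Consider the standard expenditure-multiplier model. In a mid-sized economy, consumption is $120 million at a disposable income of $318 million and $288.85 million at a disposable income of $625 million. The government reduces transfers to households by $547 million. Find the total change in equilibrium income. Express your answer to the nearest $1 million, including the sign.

MPC = ΔC/ΔYd = (288.85 − 120)/(625 − 318) = 168.85/307 = 0.55.
The transfer change shifts disposable income by −$547 million, so first-round consumption changes by c·ΔTR = 0.55 × (−$547 million) = −$300.85 million.
Expenditure multiplier = 1/(1 − MPC) = 1/(1 − 0.55) = 1/0.45 ≈ 2.222.
The transfer multiplier is c × k ≈ 1.222, so ΔY = k × (c·ΔTR) = (−$300.85 million) / 0.45 ≈ −$669 million.

−$669 million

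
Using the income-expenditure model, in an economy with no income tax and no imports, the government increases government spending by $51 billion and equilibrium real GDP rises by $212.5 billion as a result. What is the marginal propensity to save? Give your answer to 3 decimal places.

0.240

Implied spending multiplier k = ΔY/ΔG = 212.5/51 ≈ 4.1667.
Since k = 1/(1 − MPC), MPC = 1 − 1/k = 1 − ΔG/ΔY = 1 − 51/212.5 = 0.760.
MPS = 1 − MPC = 0.240.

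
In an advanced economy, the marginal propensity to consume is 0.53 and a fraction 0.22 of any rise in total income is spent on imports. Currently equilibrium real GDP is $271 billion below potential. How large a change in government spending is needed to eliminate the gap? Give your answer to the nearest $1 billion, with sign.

+$187 billion

Spending multiplier = 1/(1 − c + m) = 1/(1 − 0.53 + 0.22) = 1/0.69 ≈ 1.449.
Need ΔY = +$271 billion, so ΔG = ΔY/k = (+$271 billion) × 0.69 ≈ +$187 billion.
The government should increase government spending by $187 billion.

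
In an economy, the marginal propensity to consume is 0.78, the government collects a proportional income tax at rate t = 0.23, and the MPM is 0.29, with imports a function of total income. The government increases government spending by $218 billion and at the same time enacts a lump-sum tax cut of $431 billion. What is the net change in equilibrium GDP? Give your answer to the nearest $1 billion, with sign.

+$804 billion

Expenditure multiplier = 1/(1 − c(1−t) + m) = 1/(1 − 0.78×0.77 + 0.29) = 1/0.6894 ≈ 1.451.
ΔG contributes k·ΔG = (+$218 billion) / 0.6894 ≈ +$316.2 billion.
ΔT of −$431 billion changes first-round spending by −c·ΔT = +$336.18 billion, contributing k·(−c·ΔT) = (+$336.18 billion) / 0.6894 ≈ +$487.6 billion.
Net ΔY = k(ΔG − c·ΔT) = (+$554.18 billion) / 0.6894 ≈ +$804 billion.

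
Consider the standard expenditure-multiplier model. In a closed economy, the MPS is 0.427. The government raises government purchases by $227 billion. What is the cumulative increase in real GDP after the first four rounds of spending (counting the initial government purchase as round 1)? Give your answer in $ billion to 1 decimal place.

$474.3 billion

MPC = 1 − MPS = 1 − 0.427 = 0.573.
Round 1 adds ΔG = $227 billion; each later round is MPC = 0.573 times the previous.
After 4 rounds: 227 + 130.071 + 74.530683 + 42.706081359 = ΔG·(1 − c^4)/(1 − c) = 227 × (1 − 0.107799932241)/0.427 ≈ $474.3 billion.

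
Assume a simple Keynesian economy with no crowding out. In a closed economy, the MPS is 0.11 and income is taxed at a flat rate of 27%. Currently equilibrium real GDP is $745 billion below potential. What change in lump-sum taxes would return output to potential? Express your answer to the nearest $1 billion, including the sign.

MPC = 1 − MPS = 1 − 0.11 = 0.89.
Spending multiplier = 1/(1 − c(1−t)) = 1/(1 − 0.89×0.73) = 1/0.3503 ≈ 2.855.
Tax multiplier = −c·k = −0.89/0.3503 ≈ −2.541. Need ΔY = +$745 billion, so ΔT = ΔY/(−c·k) = −(+$745 billion) × 0.3503 / 0.89 ≈ −$293 billion.
The government should cut lump-sum taxes by $293 billion.

−$293 billion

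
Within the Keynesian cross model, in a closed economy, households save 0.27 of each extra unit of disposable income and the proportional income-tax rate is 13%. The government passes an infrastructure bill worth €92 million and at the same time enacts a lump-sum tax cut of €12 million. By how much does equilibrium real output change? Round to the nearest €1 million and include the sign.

+€276 million

MPC = 1 − MPS = 1 − 0.27 = 0.73.
Expenditure multiplier = 1/(1 − c(1−t)) = 1/(1 − 0.73×0.87) = 1/0.3649 ≈ 2.74.
ΔG contributes k·ΔG = (+€92 million) / 0.3649 ≈ +€252.1 million.
ΔT of −€12 million changes first-round spending by −c·ΔT = +€8.76 million, contributing k·(−c·ΔT) = (+€8.76 million) / 0.3649 ≈ +€24 million.
Net ΔY = k(ΔG − c·ΔT) = (+€100.76 million) / 0.3649 ≈ +€276 million.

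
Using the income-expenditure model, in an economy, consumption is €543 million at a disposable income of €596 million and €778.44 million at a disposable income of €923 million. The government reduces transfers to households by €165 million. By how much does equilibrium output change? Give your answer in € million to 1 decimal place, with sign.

−€424.3 million

MPC = ΔC/ΔYd = (778.44 − 543)/(923 − 596) = 235.44/327 = 0.72.
The transfer change shifts disposable income by −€165 million, so first-round consumption changes by c·ΔTR = 0.72 × (−€165 million) = −€118.8 million.
Expenditure multiplier = 1/(1 − MPC) = 1/(1 − 0.72) = 1/0.28 ≈ 3.571.
The transfer multiplier is c × k ≈ 2.571, so ΔY = k × (c·ΔTR) = (−€118.8 million) / 0.28 ≈ −€424.3 million.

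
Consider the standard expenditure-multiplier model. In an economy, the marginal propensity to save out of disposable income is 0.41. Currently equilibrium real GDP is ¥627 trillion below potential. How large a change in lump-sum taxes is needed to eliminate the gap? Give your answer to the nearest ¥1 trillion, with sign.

−¥436 trillion

MPC = 1 − MPS = 1 − 0.41 = 0.59.
Spending multiplier = 1/(1 − MPC) = 1/(1 − 0.59) = 1/0.41 ≈ 2.439.
Tax multiplier = −c·k = −0.59/0.41 ≈ −1.439. Need ΔY = +¥627 trillion, so ΔT = ΔY/(−c·k) = −(+¥627 trillion) × 0.41 / 0.59 ≈ −¥436 trillion.
The government should cut lump-sum taxes by ¥436 trillion.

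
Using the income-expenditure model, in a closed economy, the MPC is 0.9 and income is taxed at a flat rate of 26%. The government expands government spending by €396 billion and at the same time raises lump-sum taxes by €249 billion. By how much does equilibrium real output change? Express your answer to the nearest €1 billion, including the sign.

Expenditure multiplier = 1/(1 − c(1−t)) = 1/(1 − 0.9×0.74) = 1/0.334 ≈ 2.994.
ΔG contributes k·ΔG = (+€396 billion) / 0.334 ≈ +€1,185.6 billion.
ΔT of +€249 billion changes first-round spending by −c·ΔT = −€224.1 billion, contributing k·(−c·ΔT) = (−€224.1 billion) / 0.334 ≈ −€671 billion.
Net ΔY = k(ΔG − c·ΔT) = (+€171.9 billion) / 0.334 ≈ +€515 billion.

+€515 billion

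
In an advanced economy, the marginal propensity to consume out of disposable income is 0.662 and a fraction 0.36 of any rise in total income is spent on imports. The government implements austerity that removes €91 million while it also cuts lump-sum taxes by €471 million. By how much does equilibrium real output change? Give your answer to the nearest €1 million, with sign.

+€316 million

Expenditure multiplier = 1/(1 − c + m) = 1/(1 − 0.662 + 0.36) = 1/0.698 ≈ 1.433.
ΔG contributes k·ΔG = (−€91 million) / 0.698 ≈ −€130.4 million.
ΔT of −€471 million changes first-round spending by −c·ΔT = +€311.802 million, contributing k·(−c·ΔT) = (+€311.802 million) / 0.698 ≈ +€446.7 million.
Net ΔY = k(ΔG − c·ΔT) = (+€220.802 million) / 0.698 ≈ +€316 million.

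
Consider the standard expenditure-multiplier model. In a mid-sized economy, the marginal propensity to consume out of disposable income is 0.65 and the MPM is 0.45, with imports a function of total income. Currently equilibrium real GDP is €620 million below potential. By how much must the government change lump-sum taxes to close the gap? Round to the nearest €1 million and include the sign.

−€763 million

Spending multiplier = 1/(1 − c + m) = 1/(1 − 0.65 + 0.45) = 1/0.8 = 1.25.
Tax multiplier = −c·k = −0.65/0.8 ≈ −0.813. Need ΔY = +€620 million, so ΔT = ΔY/(−c·k) = −(+€620 million) × 0.8 / 0.65 ≈ −€763 million.
The government should cut lump-sum taxes by €763 million.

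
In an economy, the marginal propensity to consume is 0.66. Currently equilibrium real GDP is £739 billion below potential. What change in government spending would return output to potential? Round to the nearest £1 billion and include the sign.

Spending multiplier = 1/(1 − MPC) = 1/(1 − 0.66) = 1/0.34 ≈ 2.941.
Need ΔY = +£739 billion, so ΔG = ΔY/k = (+£739 billion) × 0.34 ≈ +£251 billion.
The government should increase government spending by £251 billion.

+£251 billion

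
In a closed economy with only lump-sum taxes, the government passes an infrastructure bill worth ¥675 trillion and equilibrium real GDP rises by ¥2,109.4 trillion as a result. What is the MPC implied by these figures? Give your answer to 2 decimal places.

Implied spending multiplier k = ΔY/ΔG = 2,109.4/675 ≈ 3.125.
Since k = 1/(1 − MPC), MPC = 1 − 1/k = 1 − ΔG/ΔY = 1 − 675/2,109.4 ≈ 0.68.

0.68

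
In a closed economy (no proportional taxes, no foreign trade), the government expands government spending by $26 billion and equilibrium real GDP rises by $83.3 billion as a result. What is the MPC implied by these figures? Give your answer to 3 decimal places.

Implied spending multiplier k = ΔY/ΔG = 83.3/26 ≈ 3.2038.
Since k = 1/(1 − MPC), MPC = 1 − 1/k = 1 − ΔG/ΔY = 1 − 26/83.3 ≈ 0.688.

0.688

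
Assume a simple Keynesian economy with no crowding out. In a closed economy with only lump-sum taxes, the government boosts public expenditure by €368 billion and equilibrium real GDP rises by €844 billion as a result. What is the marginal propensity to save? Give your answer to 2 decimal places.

0.44

Implied spending multiplier k = ΔY/ΔG = 844/368 ≈ 2.2935.
Since k = 1/(1 − MPC), MPC = 1 − 1/k = 1 − ΔG/ΔY = 1 − 368/844 ≈ 0.56.
MPS = 1 − MPC = 0.44.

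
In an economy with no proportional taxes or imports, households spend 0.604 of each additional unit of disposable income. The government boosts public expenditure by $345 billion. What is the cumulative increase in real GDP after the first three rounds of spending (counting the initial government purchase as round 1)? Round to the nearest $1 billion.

$679 billion

Round 1 adds ΔG = $345 billion; each later round is MPC = 0.604 times the previous.
After 3 rounds: 345 + 208.38 + 125.86152 = ΔG·(1 − c^3)/(1 − c) = 345 × (1 − 0.220348864)/0.396 ≈ $679 billion.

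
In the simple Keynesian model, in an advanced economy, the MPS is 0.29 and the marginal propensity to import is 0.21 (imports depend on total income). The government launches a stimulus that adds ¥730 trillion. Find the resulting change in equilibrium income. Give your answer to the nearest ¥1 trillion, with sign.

MPC = 1 − MPS = 1 − 0.29 = 0.71.
Expenditure multiplier = 1/(1 − c + m) = 1/(1 − 0.71 + 0.21) = 1/0.5 = 2.
ΔY = k × ΔG = (+¥730 trillion) / 0.5 = +¥1,460 trillion.

+¥1,460 trillion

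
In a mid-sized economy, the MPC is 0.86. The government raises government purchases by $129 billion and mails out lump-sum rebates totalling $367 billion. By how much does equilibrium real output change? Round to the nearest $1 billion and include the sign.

+$3,176 billion

Expenditure multiplier = 1/(1 − MPC) = 1/(1 − 0.86) = 1/0.14 ≈ 7.143.
ΔG contributes k·ΔG = (+$129 billion) / 0.14 ≈ +$921.4 billion.
ΔT of −$367 billion changes first-round spending by −c·ΔT = +$315.62 billion, contributing k·(−c·ΔT) = (+$315.62 billion) / 0.14 ≈ +$2,254.4 billion.
Net ΔY = k(ΔG − c·ΔT) = (+$444.62 billion) / 0.14 ≈ +$3,176 billion.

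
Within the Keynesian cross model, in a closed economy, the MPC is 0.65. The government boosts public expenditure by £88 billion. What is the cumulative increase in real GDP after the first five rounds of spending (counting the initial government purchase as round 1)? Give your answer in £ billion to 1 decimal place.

£222.3 billion

Round 1 adds ΔG = £88 billion; each later round is MPC = 0.65 times the previous.
After 5 rounds: 88 + 57.2 + 37.18 + 24.167 + 15.70855 = ΔG·(1 − c^5)/(1 − c) = 88 × (1 − 0.1160290625)/0.35 ≈ £222.3 billion.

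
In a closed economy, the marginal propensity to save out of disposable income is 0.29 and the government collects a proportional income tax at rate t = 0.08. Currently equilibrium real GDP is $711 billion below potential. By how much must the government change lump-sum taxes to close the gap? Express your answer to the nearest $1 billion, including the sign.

MPC = 1 − MPS = 1 − 0.29 = 0.71.
Spending multiplier = 1/(1 − c(1−t)) = 1/(1 − 0.71×0.92) = 1/0.3468 ≈ 2.884.
Tax multiplier = −c·k = −0.71/0.3468 ≈ −2.047. Need ΔY = +$711 billion, so ΔT = ΔY/(−c·k) = −(+$711 billion) × 0.3468 / 0.71 ≈ −$347 billion.
The government should cut lump-sum taxes by $347 billion.

−$347 billion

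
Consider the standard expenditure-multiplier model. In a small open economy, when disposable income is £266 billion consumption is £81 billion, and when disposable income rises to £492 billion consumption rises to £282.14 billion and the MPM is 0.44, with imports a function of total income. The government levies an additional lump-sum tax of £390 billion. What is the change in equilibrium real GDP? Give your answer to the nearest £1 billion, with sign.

MPC = ΔC/ΔYd = (282.14 − 81)/(492 − 266) = 201.14/226 = 0.89.
A lump-sum tax change of +£390 billion shifts disposable income by −£390 billion; first-round consumption changes by −c × ΔT = −0.89 × (+£390 billion) = −£347.1 billion.
Expenditure multiplier = 1/(1 − c + m) = 1/(1 − 0.89 + 0.44) = 1/0.55 ≈ 1.818.
The tax multiplier is −c × k ≈ −1.618, so ΔY = k × (−c·ΔT) = (−£347.1 billion) / 0.55 ≈ −£631 billion.

−£631 billion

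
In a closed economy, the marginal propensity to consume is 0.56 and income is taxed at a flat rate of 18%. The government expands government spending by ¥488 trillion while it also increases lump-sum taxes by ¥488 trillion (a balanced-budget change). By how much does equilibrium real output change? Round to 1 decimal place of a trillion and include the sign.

+¥397.0 trillion

Expenditure multiplier = 1/(1 − c(1−t)) = 1/(1 − 0.56×0.82) = 1/0.5408 ≈ 1.849.
ΔG contributes k·ΔG = (+¥488 trillion) / 0.5408 ≈ +¥902.4 trillion.
ΔT of +¥488 trillion changes first-round spending by −c·ΔT = −¥273.28 trillion, contributing k·(−c·ΔT) = (−¥273.28 trillion) / 0.5408 ≈ −¥505.3 trillion.
Net ΔY = k(ΔG − c·ΔT) = (+¥214.72 trillion) / 0.5408 ≈ +¥397 trillion.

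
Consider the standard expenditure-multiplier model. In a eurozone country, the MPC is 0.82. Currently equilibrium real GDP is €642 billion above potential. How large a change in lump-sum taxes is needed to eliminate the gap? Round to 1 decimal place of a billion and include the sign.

Spending multiplier = 1/(1 − MPC) = 1/(1 − 0.82) = 1/0.18 ≈ 5.556.
Tax multiplier = −c·k = −0.82/0.18 ≈ −4.556. Need ΔY = −€642 billion, so ΔT = ΔY/(−c·k) = −(−€642 billion) × 0.18 / 0.82 ≈ +€140.9 billion.
The government should raise lump-sum taxes by €140.9 billion.

+€140.9 billion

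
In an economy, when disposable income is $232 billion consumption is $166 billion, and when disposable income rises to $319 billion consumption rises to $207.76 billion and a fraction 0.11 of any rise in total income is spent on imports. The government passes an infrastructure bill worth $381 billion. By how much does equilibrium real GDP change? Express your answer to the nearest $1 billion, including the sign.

+$605 billion

MPC = ΔC/ΔYd = (207.76 − 166)/(319 − 232) = 41.76/87 = 0.48.
Expenditure multiplier = 1/(1 − c + m) = 1/(1 − 0.48 + 0.11) = 1/0.63 ≈ 1.587.
ΔY = k × ΔG = (+$381 billion) / 0.63 ≈ +$605 billion.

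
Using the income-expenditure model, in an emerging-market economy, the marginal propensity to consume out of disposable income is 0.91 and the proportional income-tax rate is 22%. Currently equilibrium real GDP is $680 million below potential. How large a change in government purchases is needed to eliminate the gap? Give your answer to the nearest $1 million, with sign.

+$197 million

Spending multiplier = 1/(1 − c(1−t)) = 1/(1 − 0.91×0.78) = 1/0.2902 ≈ 3.446.
Need ΔY = +$680 million, so ΔG = ΔY/k = (+$680 million) × 0.2902 ≈ +$197 million.
The government should increase government purchases by $197 million.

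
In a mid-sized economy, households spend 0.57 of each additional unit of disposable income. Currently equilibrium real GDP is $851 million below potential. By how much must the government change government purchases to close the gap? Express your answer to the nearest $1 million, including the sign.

Spending multiplier = 1/(1 − MPC) = 1/(1 − 0.57) = 1/0.43 ≈ 2.326.
Need ΔY = +$851 million, so ΔG = ΔY/k = (+$851 million) × 0.43 ≈ +$366 million.
The government should increase government purchases by $366 million.

+$366 million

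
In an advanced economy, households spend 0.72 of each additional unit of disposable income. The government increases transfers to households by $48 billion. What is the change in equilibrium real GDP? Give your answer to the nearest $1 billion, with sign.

+$123 billion

The transfer change shifts disposable income by +$48 billion, so first-round consumption changes by c·ΔTR = 0.72 × (+$48 billion) = +$34.56 billion.
Expenditure multiplier = 1/(1 − MPC) = 1/(1 − 0.72) = 1/0.28 ≈ 3.571.
The transfer multiplier is c × k ≈ 2.571, so ΔY = k × (c·ΔTR) = (+$34.56 billion) / 0.28 ≈ +$123 billion.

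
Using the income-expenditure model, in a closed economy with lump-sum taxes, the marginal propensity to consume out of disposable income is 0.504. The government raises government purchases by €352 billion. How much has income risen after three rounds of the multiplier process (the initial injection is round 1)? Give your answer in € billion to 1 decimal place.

Round 1 adds ΔG = €352 billion; each later round is MPC = 0.504 times the previous.
After 3 rounds: 352 + 177.408 + 89.413632 = ΔG·(1 − c^3)/(1 − c) = 352 × (1 − 0.128024064)/0.496 ≈ €618.8 billion.

€618.8 billion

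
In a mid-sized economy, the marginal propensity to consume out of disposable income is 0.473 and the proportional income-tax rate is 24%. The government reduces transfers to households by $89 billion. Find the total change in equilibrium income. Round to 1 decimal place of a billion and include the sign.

The transfer change shifts disposable income by −$89 billion, so first-round consumption changes by c·ΔTR = 0.473 × (−$89 billion) = −$42.097 billion.
Expenditure multiplier = 1/(1 − c(1−t)) = 1/(1 − 0.473×0.76) = 1/0.64052 ≈ 1.561.
The transfer multiplier is c × k ≈ 0.738, so ΔY = k × (c·ΔTR) = (−$42.097 billion) / 0.64052 ≈ −$65.7 billion.

−$65.7 billion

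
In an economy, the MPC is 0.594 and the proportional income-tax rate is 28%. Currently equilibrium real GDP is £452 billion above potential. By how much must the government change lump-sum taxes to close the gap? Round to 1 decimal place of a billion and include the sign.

Spending multiplier = 1/(1 − c(1−t)) = 1/(1 − 0.594×0.72) = 1/0.57232 ≈ 1.747.
Tax multiplier = −c·k = −0.594/0.57232 ≈ −1.038. Need ΔY = −£452 billion, so ΔT = ΔY/(−c·k) = −(−£452 billion) × 0.57232 / 0.594 ≈ +£435.5 billion.
The government should raise lump-sum taxes by £435.5 billion.

+£435.5 billion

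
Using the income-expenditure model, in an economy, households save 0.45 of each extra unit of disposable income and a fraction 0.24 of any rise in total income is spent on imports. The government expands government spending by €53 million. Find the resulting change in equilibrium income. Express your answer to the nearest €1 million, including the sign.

MPC = 1 − MPS = 1 − 0.45 = 0.55.
Expenditure multiplier = 1/(1 − c + m) = 1/(1 − 0.55 + 0.24) = 1/0.69 ≈ 1.449.
ΔY = k × ΔG = (+€53 million) / 0.69 ≈ +€77 million.

+€77 million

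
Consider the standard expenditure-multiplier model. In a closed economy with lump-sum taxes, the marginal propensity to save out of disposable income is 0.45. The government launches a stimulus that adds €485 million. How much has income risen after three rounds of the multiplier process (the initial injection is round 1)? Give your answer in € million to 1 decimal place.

MPC = 1 − MPS = 1 − 0.45 = 0.55.
Round 1 adds ΔG = €485 million; each later round is MPC = 0.55 times the previous.
After 3 rounds: 485 + 266.75 + 146.7125 = ΔG·(1 − c^3)/(1 − c) = 485 × (1 − 0.166375)/0.45 ≈ €898.5 million.

€898.5 million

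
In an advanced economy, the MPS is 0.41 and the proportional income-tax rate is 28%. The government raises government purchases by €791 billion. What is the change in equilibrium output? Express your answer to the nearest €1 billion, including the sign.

+€1,375 billion

MPC = 1 − MPS = 1 − 0.41 = 0.59.
Government-spending multiplier = 1/(1 − c(1−t)) = 1/(1 − 0.59×0.72) = 1/0.5752 ≈ 1.739.
ΔY = k × ΔG = (+€791 billion) / 0.5752 ≈ +€1,375 billion.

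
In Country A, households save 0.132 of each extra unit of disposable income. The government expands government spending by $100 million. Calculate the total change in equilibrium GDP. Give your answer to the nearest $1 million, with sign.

MPC = 1 − MPS = 1 − 0.132 = 0.868.
Expenditure multiplier = 1/(1 − MPC) = 1/(1 − 0.868) = 1/0.132 ≈ 7.576.
ΔY = k × ΔG = (+$100 million) / 0.132 ≈ +$758 million.

+$758 million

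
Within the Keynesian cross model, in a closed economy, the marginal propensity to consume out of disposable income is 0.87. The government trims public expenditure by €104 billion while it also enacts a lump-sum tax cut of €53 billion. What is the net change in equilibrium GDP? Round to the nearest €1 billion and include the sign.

−€445 billion

Expenditure multiplier = 1/(1 − MPC) = 1/(1 − 0.87) = 1/0.13 ≈ 7.692.
ΔG contributes k·ΔG = (−€104 billion) / 0.13 = −€800 billion.
ΔT of −€53 billion changes first-round spending by −c·ΔT = +€46.11 billion, contributing k·(−c·ΔT) = (+€46.11 billion) / 0.13 ≈ +€354.7 billion.
Net ΔY = k(ΔG − c·ΔT) = (−€57.89 billion) / 0.13 ≈ −€445 billion.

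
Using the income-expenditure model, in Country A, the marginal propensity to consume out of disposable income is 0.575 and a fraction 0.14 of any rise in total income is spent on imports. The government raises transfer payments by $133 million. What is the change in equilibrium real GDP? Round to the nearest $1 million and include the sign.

+$135 million

The transfer change shifts disposable income by +$133 million, so first-round consumption changes by c·ΔTR = 0.575 × (+$133 million) = +$76.475 million.
Expenditure multiplier = 1/(1 − c + m) = 1/(1 − 0.575 + 0.14) = 1/0.565 ≈ 1.77.
The transfer multiplier is c × k ≈ 1.018, so ΔY = k × (c·ΔTR) = (+$76.475 million) / 0.565 ≈ +$135 million.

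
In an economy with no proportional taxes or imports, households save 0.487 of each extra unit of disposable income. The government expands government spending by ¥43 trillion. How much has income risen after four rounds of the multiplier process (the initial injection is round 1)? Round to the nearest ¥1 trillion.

MPC = 1 − MPS = 1 − 0.487 = 0.513.
Round 1 adds ΔG = ¥43 trillion; each later round is MPC = 0.513 times the previous.
After 4 rounds: 43 + 22.059 + 11.316267 + 5.805244971 = ΔG·(1 − c^4)/(1 − c) = 43 × (1 − 0.069257922561)/0.487 ≈ ¥82 trillion.

¥82 trillion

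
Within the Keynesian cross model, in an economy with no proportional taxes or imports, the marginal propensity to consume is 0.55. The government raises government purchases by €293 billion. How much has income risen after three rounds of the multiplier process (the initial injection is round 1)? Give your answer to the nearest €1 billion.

€543 billion

Round 1 adds ΔG = €293 billion; each later round is MPC = 0.55 times the previous.
After 3 rounds: 293 + 161.15 + 88.6325 = ΔG·(1 − c^3)/(1 − c) = 293 × (1 − 0.166375)/0.45 ≈ €543 billion.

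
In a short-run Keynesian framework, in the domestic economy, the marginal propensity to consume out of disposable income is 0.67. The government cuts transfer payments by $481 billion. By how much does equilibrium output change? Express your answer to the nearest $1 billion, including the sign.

−$977 billion

The transfer change shifts disposable income by −$481 billion, so first-round consumption changes by c·ΔTR = 0.67 × (−$481 billion) = −$322.27 billion.
Expenditure multiplier = 1/(1 − MPC) = 1/(1 − 0.67) = 1/0.33 ≈ 3.03.
The transfer multiplier is c × k ≈ 2.03, so ΔY = k × (c·ΔTR) = (−$322.27 billion) / 0.33 ≈ −$977 billion.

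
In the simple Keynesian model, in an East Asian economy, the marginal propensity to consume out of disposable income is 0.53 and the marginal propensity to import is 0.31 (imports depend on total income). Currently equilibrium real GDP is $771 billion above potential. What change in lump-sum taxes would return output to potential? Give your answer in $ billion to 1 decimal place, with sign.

Spending multiplier = 1/(1 − c + m) = 1/(1 − 0.53 + 0.31) = 1/0.78 ≈ 1.282.
Tax multiplier = −c·k = −0.53/0.78 ≈ −0.679. Need ΔY = −$771 billion, so ΔT = ΔY/(−c·k) = −(−$771 billion) × 0.78 / 0.53 ≈ +$1,134.7 billion.
The government should raise lump-sum taxes by $1,134.7 billion.

+$1,134.7 billion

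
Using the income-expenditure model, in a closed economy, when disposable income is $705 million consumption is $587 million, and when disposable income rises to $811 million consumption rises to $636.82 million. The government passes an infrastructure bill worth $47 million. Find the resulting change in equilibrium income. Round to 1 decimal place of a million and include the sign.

+$88.7 million

MPC = ΔC/ΔYd = (636.82 − 587)/(811 − 705) = 49.82/106 = 0.47.
Spending multiplier = 1/(1 − MPC) = 1/(1 − 0.47) = 1/0.53 ≈ 1.887.
ΔY = k × ΔG = (+$47 million) / 0.53 ≈ +$88.7 million.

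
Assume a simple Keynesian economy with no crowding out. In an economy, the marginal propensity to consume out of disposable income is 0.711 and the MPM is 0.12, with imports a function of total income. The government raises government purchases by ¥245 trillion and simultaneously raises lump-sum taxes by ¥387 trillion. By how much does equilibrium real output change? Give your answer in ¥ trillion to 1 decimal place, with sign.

Expenditure multiplier = 1/(1 − c + m) = 1/(1 − 0.711 + 0.12) = 1/0.409 ≈ 2.445.
ΔG contributes k·ΔG = (+¥245 trillion) / 0.409 ≈ +¥599 trillion.
ΔT of +¥387 trillion changes first-round spending by −c·ΔT = −¥275.157 trillion, contributing k·(−c·ΔT) = (−¥275.157 trillion) / 0.409 ≈ −¥672.8 trillion.
Net ΔY = k(ΔG − c·ΔT) = (−¥30.157 trillion) / 0.409 ≈ −¥73.7 trillion.

−¥73.7 trillion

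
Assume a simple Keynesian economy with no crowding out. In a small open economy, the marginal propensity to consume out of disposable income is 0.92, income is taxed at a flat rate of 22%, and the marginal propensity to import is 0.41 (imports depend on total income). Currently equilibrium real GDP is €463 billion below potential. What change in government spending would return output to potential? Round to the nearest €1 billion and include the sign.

Spending multiplier = 1/(1 − c(1−t) + m) = 1/(1 − 0.92×0.78 + 0.41) = 1/0.6924 ≈ 1.444.
Need ΔY = +€463 billion, so ΔG = ΔY/k = (+€463 billion) × 0.6924 ≈ +€321 billion.
The government should increase government spending by €321 billion.

+€321 billion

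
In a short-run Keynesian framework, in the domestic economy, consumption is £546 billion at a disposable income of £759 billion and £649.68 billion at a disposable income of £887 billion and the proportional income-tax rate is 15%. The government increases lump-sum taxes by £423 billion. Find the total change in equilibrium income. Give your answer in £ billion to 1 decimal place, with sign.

−£1,099.9 billion

MPC = ΔC/ΔYd = (649.68 − 546)/(887 − 759) = 103.68/128 = 0.81.
A lump-sum tax change of +£423 billion shifts disposable income by −£423 billion; first-round consumption changes by −c × ΔT = −0.81 × (+£423 billion) = −£342.63 billion.
Expenditure multiplier = 1/(1 − c(1−t)) = 1/(1 − 0.81×0.85) = 1/0.3115 ≈ 3.21.
The tax multiplier is −c × k ≈ −2.6, so ΔY = k × (−c·ΔT) = (−£342.63 billion) / 0.3115 ≈ −£1,099.9 billion.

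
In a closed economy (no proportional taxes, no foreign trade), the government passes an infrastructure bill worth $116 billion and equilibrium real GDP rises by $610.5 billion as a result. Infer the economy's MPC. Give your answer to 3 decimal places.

0.810

Implied spending multiplier k = ΔY/ΔG = 610.5/116 ≈ 5.2629.
Since k = 1/(1 − MPC), MPC = 1 − 1/k = 1 − ΔG/ΔY = 1 − 116/610.5 ≈ 0.810.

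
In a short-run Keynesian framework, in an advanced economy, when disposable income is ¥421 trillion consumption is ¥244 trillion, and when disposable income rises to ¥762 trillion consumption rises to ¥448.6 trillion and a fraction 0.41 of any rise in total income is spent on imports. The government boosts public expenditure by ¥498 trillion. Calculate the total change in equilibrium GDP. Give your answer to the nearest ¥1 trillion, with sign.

+¥615 trillion

MPC = ΔC/ΔYd = (448.6 − 244)/(762 − 421) = 204.6/341 = 0.6.
Spending multiplier = 1/(1 − c + m) = 1/(1 − 0.6 + 0.41) = 1/0.81 ≈ 1.235.
ΔY = k × ΔG = (+¥498 trillion) / 0.81 ≈ +¥615 trillion.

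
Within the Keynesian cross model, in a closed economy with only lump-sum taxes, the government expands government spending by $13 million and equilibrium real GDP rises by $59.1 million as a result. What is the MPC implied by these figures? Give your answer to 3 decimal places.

Implied spending multiplier k = ΔY/ΔG = 59.1/13 ≈ 4.5462.
Since k = 1/(1 − MPC), MPC = 1 − 1/k = 1 − ΔG/ΔY = 1 − 13/59.1 ≈ 0.780.

0.780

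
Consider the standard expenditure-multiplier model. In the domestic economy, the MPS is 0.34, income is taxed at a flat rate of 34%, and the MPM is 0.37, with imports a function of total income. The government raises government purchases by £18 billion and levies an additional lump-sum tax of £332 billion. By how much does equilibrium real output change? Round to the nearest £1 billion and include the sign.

MPC = 1 − MPS = 1 − 0.34 = 0.66.
Expenditure multiplier = 1/(1 − c(1−t) + m) = 1/(1 − 0.66×0.66 + 0.37) = 1/0.9344 ≈ 1.07.
ΔG contributes k·ΔG = (+£18 billion) / 0.9344 ≈ +£19.3 billion.
ΔT of +£332 billion changes first-round spending by −c·ΔT = −£219.12 billion, contributing k·(−c·ΔT) = (−£219.12 billion) / 0.9344 ≈ −£234.5 billion.
Net ΔY = k(ΔG − c·ΔT) = (−£201.12 billion) / 0.9344 ≈ −£215 billion.

−£215 billion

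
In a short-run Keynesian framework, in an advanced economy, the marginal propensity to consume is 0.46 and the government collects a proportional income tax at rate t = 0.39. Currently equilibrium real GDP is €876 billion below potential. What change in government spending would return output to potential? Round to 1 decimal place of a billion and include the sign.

Spending multiplier = 1/(1 − c(1−t)) = 1/(1 − 0.46×0.61) = 1/0.7194 ≈ 1.39.
Need ΔY = +€876 billion, so ΔG = ΔY/k = (+€876 billion) × 0.7194 ≈ +€630.2 billion.
The government should increase government spending by €630.2 billion.

+€630.2 billion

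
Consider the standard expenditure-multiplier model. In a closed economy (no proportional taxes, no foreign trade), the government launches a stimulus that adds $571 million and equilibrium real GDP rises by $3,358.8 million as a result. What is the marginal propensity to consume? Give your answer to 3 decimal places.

0.830

Implied spending multiplier k = ΔY/ΔG = 3,358.8/571 ≈ 5.8823.
Since k = 1/(1 − MPC), MPC = 1 − 1/k = 1 − ΔG/ΔY = 1 − 571/3,358.8 ≈ 0.830.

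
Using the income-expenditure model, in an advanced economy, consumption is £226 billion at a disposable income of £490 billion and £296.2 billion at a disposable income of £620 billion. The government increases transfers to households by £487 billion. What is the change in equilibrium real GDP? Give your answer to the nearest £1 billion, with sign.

MPC = ΔC/ΔYd = (296.2 − 226)/(620 − 490) = 70.2/130 = 0.54.
The transfer change shifts disposable income by +£487 billion, so first-round consumption changes by c·ΔTR = 0.54 × (+£487 billion) = +£262.98 billion.
Expenditure multiplier = 1/(1 − MPC) = 1/(1 − 0.54) = 1/0.46 ≈ 2.174.
The transfer multiplier is c × k ≈ 1.174, so ΔY = k × (c·ΔTR) = (+£262.98 billion) / 0.46 ≈ +£572 billion.

+£572 billion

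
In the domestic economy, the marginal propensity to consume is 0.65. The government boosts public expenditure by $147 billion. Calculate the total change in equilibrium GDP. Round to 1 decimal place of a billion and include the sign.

Spending multiplier = 1/(1 − MPC) = 1/(1 − 0.65) = 1/0.35 ≈ 2.857.
ΔY = k × ΔG = (+$147 billion) / 0.35 = +$420 billion.

+$420.0 billion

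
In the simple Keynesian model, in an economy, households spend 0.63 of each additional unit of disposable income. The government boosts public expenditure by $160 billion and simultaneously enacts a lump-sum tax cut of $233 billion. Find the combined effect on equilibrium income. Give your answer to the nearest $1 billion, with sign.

Expenditure multiplier = 1/(1 − MPC) = 1/(1 − 0.63) = 1/0.37 ≈ 2.703.
ΔG contributes k·ΔG = (+$160 billion) / 0.37 ≈ +$432.4 billion.
ΔT of −$233 billion changes first-round spending by −c·ΔT = +$146.79 billion, contributing k·(−c·ΔT) = (+$146.79 billion) / 0.37 ≈ +$396.7 billion.
Net ΔY = k(ΔG − c·ΔT) = (+$306.79 billion) / 0.37 ≈ +$829 billion.

+$829 billion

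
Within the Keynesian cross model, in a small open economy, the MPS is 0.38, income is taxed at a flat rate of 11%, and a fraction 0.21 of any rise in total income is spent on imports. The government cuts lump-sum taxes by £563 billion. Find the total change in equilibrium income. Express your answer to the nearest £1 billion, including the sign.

+£530 billion

MPC = 1 − MPS = 1 − 0.38 = 0.62.
A lump-sum tax change of −£563 billion shifts disposable income by +£563 billion; first-round consumption changes by −c × ΔT = −0.62 × (−£563 billion) = +£349.06 billion.
Expenditure multiplier = 1/(1 − c(1−t) + m) = 1/(1 − 0.62×0.89 + 0.21) = 1/0.6582 ≈ 1.519.
The tax multiplier is −c × k ≈ −0.942, so ΔY = k × (−c·ΔT) = (+£349.06 billion) / 0.6582 ≈ +£530 billion.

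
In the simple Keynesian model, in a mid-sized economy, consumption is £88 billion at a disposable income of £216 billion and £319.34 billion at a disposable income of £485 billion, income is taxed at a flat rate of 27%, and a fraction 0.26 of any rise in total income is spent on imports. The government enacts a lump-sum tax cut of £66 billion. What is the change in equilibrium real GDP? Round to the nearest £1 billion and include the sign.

MPC = ΔC/ΔYd = (319.34 − 88)/(485 − 216) = 231.34/269 = 0.86.
A lump-sum tax change of −£66 billion shifts disposable income by +£66 billion; first-round consumption changes by −c × ΔT = −0.86 × (−£66 billion) = +£56.76 billion.
Expenditure multiplier = 1/(1 − c(1−t) + m) = 1/(1 − 0.86×0.73 + 0.26) = 1/0.6322 ≈ 1.582.
The tax multiplier is −c × k ≈ −1.36, so ΔY = k × (−c·ΔT) = (+£56.76 billion) / 0.6322 ≈ +£90 billion.

+£90 billion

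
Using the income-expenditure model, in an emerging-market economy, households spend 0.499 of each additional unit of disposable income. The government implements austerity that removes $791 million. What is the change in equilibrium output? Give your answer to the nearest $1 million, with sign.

−$1,579 million

Spending multiplier = 1/(1 − MPC) = 1/(1 − 0.499) = 1/0.501 ≈ 1.996.
ΔY = k × ΔG = (−$791 million) / 0.501 ≈ −$1,579 million.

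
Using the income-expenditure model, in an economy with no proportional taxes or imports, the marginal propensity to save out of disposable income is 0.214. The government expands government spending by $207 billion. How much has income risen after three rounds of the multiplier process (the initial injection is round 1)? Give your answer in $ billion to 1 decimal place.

$497.6 billion

MPC = 1 − MPS = 1 − 0.214 = 0.786.
Round 1 adds ΔG = $207 billion; each later round is MPC = 0.786 times the previous.
After 3 rounds: 207 + 162.702 + 127.883772 = ΔG·(1 − c^3)/(1 − c) = 207 × (1 − 0.485587656)/0.214 ≈ $497.6 billion.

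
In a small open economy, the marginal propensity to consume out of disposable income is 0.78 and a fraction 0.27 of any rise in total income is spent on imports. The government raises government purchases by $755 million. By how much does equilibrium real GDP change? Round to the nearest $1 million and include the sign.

Spending multiplier = 1/(1 − c + m) = 1/(1 − 0.78 + 0.27) = 1/0.49 ≈ 2.041.
ΔY = k × ΔG = (+$755 million) / 0.49 ≈ +$1,541 million.

+$1,541 million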